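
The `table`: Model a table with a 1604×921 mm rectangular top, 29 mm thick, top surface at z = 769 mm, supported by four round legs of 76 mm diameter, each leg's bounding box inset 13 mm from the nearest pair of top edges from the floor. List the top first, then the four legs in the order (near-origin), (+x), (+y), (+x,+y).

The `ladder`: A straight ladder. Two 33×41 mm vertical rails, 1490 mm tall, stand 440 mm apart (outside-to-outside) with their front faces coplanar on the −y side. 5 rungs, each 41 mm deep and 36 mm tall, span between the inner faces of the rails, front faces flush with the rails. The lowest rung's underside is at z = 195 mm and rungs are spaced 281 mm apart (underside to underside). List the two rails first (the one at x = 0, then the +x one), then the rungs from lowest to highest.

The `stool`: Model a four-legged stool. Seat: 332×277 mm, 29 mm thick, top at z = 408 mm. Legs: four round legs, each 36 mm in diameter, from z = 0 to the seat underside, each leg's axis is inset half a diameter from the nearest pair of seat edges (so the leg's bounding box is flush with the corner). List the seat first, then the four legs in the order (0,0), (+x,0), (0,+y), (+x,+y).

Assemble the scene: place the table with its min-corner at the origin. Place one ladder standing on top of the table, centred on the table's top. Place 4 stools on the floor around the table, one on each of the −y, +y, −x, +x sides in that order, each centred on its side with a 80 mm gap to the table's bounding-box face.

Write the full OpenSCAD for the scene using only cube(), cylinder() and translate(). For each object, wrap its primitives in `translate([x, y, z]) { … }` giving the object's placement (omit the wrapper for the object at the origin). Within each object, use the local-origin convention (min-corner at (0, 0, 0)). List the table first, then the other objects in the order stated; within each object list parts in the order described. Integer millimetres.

translate([0, 0, 740]) cube([1604, 921, 29]);
translate([51, 51, 0]) cylinder(h = 740, r = 38);
translate([1553, 51, 0]) cylinder(h = 740, r = 38);
translate([51, 870, 0]) cylinder(h = 740, r = 38);
translate([1553, 870, 0]) cylinder(h = 740, r = 38);
translate([582, 440, 769]) {
  cube([33, 41, 1490]);
  translate([407, 0, 0]) cube([33, 41, 1490]);
  translate([33, 0, 195]) cube([374, 41, 36]);
  translate([33, 0, 476]) cube([374, 41, 36]);
  translate([33, 0, 757]) cube([374, 41, 36]);
  translate([33, 0, 1038]) cube([374, 41, 36]);
  translate([33, 0, 1319]) cube([374, 41, 36]);
}
translate([636, -357, 0]) {
  translate([0, 0, 379]) cube([332, 277, 29]);
  translate([18, 18, 0]) cylinder(h = 379, r = 18);
  translate([314, 18, 0]) cylinder(h = 379, r = 18);
  translate([18, 259, 0]) cylinder(h = 379, r = 18);
  translate([314, 259, 0]) cylinder(h = 379, r = 18);
}
translate([636, 1001, 0]) {
  translate([0, 0, 379]) cube([332, 277, 29]);
  translate([18, 18, 0]) cylinder(h = 379, r = 18);
  translate([314, 18, 0]) cylinder(h = 379, r = 18);
  translate([18, 259, 0]) cylinder(h = 379, r = 18);
  translate([314, 259, 0]) cylinder(h = 379, r = 18);
}
translate([-412, 322, 0]) {
  translate([0, 0, 379]) cube([332, 277, 29]);
  translate([18, 18, 0]) cylinder(h = 379, r = 18);
  translate([314, 18, 0]) cylinder(h = 379, r = 18);
  translate([18, 259, 0]) cylinder(h = 379, r = 18);
  translate([314, 259, 0]) cylinder(h = 379, r = 18);
}
translate([1684, 322, 0]) {
  translate([0, 0, 379]) cube([332, 277, 29]);
  translate([18, 18, 0]) cylinder(h = 379, r = 18);
  translate([314, 18, 0]) cylinder(h = 379, r = 18);
  translate([18, 259, 0]) cylinder(h = 379, r = 18);
  translate([314, 259, 0]) cylinder(h = 379, r = 18);
}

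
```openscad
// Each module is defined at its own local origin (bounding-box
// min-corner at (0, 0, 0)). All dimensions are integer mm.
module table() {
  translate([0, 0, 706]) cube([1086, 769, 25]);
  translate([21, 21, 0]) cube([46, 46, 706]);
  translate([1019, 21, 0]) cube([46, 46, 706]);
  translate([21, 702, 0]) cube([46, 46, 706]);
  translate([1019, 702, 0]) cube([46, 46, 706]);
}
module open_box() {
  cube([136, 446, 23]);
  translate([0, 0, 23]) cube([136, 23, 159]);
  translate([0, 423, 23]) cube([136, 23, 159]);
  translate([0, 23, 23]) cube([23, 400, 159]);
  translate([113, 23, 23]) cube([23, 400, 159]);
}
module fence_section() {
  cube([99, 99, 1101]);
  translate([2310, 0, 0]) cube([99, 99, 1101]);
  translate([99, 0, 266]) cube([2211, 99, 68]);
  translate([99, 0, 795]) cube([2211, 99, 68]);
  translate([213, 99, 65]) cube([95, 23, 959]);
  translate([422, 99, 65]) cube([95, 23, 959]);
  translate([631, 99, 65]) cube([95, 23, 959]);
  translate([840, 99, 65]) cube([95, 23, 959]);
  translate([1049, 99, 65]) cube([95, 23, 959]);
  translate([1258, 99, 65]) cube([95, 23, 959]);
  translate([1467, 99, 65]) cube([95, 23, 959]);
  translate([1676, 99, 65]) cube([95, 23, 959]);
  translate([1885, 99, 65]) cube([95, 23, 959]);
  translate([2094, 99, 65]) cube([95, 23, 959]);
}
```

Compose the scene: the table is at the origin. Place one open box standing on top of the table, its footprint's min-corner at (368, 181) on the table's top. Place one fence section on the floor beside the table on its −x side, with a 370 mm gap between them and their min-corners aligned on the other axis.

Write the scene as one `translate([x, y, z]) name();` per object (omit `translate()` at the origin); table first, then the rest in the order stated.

table();
translate([368, 181, 731]) open_box();
translate([-2779, 0, 0]) fence_section();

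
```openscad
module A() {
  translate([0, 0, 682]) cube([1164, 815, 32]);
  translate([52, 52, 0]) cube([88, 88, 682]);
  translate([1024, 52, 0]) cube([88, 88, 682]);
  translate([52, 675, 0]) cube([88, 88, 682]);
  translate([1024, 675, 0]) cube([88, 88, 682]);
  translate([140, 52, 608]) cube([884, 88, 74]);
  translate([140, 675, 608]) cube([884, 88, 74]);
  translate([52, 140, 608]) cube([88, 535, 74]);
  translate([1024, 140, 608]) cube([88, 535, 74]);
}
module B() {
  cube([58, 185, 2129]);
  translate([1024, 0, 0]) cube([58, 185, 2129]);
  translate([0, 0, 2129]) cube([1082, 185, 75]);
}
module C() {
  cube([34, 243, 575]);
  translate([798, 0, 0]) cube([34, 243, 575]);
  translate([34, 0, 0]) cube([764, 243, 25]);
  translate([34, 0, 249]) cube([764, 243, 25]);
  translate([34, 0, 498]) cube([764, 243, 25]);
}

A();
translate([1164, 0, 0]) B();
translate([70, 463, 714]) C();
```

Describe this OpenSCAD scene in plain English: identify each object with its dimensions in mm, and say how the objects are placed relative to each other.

A is a table: top 1164 mm (x) × 815 mm (y), 32 mm thick, upper face at z = 714 mm, on four 88×88 mm square legs, each inset 52 mm from the nearest pair of top edges, running from z = 0 to the bottom of the top. Four apron rails, 88 mm thick and 74 mm tall, run between adjacent legs with their top edges flush with the underside of the top and their outer faces flush with the legs' outer faces.

B is a door frame. The clear opening is 966 mm wide and 2129 mm high. Two 58 mm wide jambs, 185 mm deep, stand either side of the opening from the floor to the top of the opening. A 75 mm thick head sits across the top of both jambs, spanning the full outside width of the frame.

C is an open bookshelf. Two side panels, each 34 mm thick, 243 mm deep and 575 mm tall, stand 832 mm apart (outside-to-outside). Between them sit 3 shelves, each 25 mm thick and 243 mm deep, spanning the full gap between the sides. The bottom shelf rests on the floor (its underside at z = 0) and the clear gap between one shelf's top and the next shelf's underside is 224 mm.

The door frame is against the table's +x side, with their −y faces flush. The bookshelf is on top of the table.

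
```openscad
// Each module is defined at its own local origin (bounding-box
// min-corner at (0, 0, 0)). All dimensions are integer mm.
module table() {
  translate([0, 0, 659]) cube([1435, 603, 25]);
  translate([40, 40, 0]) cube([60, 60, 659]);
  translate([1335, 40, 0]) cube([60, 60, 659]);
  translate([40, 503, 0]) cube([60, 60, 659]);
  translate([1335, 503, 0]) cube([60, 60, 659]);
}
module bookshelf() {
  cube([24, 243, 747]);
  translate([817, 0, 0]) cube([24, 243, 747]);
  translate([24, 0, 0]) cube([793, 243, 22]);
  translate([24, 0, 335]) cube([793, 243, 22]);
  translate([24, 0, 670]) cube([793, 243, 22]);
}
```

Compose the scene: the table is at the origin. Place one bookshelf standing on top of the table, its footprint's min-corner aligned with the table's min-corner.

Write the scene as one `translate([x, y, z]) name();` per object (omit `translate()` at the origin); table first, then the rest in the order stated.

table();
translate([0, 0, 684]) bookshelf();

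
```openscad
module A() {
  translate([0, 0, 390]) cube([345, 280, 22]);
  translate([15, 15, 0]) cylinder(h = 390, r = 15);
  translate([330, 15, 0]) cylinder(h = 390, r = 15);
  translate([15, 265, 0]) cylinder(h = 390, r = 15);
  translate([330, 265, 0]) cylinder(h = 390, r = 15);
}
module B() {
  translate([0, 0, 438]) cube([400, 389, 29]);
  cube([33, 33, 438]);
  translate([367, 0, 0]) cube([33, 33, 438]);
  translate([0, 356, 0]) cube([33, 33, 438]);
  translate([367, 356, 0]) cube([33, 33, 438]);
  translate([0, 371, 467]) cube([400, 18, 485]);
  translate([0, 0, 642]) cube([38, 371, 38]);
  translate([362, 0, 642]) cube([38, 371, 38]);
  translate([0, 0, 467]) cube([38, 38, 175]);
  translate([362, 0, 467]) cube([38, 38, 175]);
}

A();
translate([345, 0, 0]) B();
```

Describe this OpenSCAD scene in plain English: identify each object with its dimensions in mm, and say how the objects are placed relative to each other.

A is a simple wooden stool: a rectangular seat 345 mm (x) by 280 mm (y), 22 mm thick, top face at z = 412 mm, on four round legs, each 30 mm in diameter. The legs rest on z = 0, each leg's axis is inset half a diameter from the nearest pair of seat edges (so the leg's bounding box is flush with the corner).

B is a chair. The seat is a 400×389×29 mm slab with its top at z = 467 mm, on four 33×33 mm corner legs (flush with the seat edges, standing on z = 0). A flat backrest 18 mm thick, 485 mm tall, spans the full seat width and rises from the seat top along its +y edge, rear face flush with the rear of the seat. Two armrests of 38×38 mm section run along each side from the seat's front edge to the front of the backrest, top faces 213 mm above the seat top and outer faces flush with the seat's x-edges; a 38×38 mm post under the front of each armrest stands on the seat at the front corner.

The chair is against the stool's +x side, with their −y faces flush.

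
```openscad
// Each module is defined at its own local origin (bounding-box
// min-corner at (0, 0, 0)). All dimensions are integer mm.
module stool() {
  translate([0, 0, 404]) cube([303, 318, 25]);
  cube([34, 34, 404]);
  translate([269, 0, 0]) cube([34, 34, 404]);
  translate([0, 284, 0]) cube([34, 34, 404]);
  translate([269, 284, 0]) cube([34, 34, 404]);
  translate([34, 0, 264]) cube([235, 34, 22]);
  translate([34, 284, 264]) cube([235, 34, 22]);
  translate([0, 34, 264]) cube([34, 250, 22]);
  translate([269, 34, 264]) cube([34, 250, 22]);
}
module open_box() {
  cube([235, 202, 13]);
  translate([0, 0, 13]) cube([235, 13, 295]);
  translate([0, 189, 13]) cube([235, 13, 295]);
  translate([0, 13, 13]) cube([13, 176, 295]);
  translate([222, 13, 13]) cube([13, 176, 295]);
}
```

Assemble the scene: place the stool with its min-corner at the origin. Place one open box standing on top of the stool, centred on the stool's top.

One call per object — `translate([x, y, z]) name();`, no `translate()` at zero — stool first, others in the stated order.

stool();
translate([34, 58, 429]) open_box();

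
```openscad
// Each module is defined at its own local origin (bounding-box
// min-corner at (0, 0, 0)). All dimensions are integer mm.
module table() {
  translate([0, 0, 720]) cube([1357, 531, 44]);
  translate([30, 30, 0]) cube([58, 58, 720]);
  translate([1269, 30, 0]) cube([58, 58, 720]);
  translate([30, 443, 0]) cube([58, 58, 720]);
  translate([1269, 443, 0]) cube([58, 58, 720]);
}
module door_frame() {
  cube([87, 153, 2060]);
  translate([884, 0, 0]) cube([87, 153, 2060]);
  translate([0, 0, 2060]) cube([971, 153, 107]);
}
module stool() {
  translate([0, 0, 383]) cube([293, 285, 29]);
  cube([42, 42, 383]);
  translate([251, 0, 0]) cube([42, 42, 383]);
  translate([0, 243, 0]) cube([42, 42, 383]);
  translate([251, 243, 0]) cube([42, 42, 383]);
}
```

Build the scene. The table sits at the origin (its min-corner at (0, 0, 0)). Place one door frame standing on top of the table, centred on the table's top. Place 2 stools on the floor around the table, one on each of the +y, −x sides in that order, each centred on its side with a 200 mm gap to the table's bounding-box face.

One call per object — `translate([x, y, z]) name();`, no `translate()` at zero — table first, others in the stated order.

table();
translate([193, 189, 764]) door_frame();
translate([532, 731, 0]) stool();
translate([-493, 123, 0]) stool();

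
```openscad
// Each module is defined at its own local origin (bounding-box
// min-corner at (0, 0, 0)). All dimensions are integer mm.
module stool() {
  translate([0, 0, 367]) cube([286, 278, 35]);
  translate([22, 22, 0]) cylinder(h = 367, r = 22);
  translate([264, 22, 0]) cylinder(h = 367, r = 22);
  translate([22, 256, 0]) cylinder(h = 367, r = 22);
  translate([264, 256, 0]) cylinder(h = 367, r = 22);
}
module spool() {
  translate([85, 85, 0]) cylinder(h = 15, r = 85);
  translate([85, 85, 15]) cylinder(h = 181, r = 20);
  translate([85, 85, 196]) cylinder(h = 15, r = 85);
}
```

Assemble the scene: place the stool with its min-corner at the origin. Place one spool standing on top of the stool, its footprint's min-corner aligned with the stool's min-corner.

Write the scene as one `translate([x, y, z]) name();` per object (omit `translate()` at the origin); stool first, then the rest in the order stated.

stool();
translate([0, 0, 402]) spool();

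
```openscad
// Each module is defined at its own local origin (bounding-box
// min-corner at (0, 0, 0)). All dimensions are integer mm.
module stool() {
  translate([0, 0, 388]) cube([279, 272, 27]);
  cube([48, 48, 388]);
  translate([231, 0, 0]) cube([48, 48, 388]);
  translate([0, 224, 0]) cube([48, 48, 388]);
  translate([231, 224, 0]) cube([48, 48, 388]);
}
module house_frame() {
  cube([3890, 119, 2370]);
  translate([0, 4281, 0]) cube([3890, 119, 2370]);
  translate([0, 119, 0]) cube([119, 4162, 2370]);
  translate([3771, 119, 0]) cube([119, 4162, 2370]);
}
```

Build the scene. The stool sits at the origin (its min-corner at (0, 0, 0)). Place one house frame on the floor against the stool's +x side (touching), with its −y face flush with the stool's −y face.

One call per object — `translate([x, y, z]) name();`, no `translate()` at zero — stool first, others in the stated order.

stool();
translate([279, 0, 0]) house_frame();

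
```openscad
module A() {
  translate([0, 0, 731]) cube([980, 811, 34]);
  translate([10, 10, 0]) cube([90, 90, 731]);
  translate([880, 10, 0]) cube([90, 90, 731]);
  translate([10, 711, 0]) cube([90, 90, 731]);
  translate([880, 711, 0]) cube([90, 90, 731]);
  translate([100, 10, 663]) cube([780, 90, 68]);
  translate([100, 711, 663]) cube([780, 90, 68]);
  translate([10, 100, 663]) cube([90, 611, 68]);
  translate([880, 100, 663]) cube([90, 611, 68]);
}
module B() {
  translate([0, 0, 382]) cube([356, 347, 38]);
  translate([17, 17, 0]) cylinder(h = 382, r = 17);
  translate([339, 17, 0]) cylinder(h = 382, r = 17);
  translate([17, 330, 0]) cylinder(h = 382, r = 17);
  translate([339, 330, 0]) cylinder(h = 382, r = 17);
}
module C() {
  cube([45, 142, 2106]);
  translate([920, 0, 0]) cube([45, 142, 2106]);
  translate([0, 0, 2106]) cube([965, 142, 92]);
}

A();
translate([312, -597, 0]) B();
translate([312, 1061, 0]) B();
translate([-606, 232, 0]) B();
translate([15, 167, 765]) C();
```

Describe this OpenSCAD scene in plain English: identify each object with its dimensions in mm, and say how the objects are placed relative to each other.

A is a table with a 980×811 mm rectangular top, 34 mm thick, top surface at z = 765 mm, supported by four 90×90 mm square legs, each inset 10 mm from the nearest pair of top edges, running from the floor. Four apron rails, 90 mm thick and 68 mm tall, run between adjacent legs with their top edges flush with the underside of the top and their outer faces flush with the legs' outer faces.

B is a four-legged stool. The seat is 356×347 mm, 38 mm thick, top at z = 420 mm. It stands on four round legs, each 34 mm in diameter, from z = 0 to the seat underside, each leg's axis is inset half a diameter from the nearest pair of seat edges (so the leg's bounding box is flush with the corner).

C is a rectangular door frame: two vertical jambs of 45×142 mm section, 2106 mm tall, with a clear opening 875 mm wide between their inner faces. A header 92 mm tall and 142 mm deep lies on top of the jambs and spans the full outside width.

Three stools sit around the table at the −y, +y, −x sides. The door frame is on top of the table.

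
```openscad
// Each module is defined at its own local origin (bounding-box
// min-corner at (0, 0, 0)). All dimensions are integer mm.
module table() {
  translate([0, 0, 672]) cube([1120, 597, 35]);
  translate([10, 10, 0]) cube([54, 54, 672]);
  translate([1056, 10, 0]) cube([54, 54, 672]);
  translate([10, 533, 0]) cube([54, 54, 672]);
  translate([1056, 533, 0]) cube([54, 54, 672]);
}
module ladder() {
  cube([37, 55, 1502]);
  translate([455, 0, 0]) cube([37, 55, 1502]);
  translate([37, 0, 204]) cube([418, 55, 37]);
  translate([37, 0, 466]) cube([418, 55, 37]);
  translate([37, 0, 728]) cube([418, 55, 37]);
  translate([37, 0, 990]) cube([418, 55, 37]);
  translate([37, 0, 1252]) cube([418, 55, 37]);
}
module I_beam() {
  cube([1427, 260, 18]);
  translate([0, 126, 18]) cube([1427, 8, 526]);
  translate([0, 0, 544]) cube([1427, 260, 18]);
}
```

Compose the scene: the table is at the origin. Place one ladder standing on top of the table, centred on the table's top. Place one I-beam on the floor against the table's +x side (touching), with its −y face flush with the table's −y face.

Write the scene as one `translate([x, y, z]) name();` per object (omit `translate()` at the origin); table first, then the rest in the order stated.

table();
translate([314, 271, 707]) ladder();
translate([1120, 0, 0]) I_beam();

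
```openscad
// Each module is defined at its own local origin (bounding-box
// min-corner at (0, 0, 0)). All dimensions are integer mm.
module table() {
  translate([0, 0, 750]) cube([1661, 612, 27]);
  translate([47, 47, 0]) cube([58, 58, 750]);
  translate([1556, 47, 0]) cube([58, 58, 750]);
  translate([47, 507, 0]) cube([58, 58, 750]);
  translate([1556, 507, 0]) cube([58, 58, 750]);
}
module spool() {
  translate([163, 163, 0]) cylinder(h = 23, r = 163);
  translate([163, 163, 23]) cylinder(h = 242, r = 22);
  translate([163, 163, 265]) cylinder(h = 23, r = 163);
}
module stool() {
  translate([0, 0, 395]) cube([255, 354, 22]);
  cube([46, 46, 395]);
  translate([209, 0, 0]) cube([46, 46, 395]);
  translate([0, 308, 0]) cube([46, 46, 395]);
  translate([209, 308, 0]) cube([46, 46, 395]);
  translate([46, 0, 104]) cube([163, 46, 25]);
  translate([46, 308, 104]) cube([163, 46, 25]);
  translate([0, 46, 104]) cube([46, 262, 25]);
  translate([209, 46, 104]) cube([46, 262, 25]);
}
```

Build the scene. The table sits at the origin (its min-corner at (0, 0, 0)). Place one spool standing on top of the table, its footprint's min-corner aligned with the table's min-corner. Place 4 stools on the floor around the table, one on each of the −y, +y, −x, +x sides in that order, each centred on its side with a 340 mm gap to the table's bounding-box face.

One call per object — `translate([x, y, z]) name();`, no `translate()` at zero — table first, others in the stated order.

table();
translate([0, 0, 777]) spool();
translate([703, -694, 0]) stool();
translate([703, 952, 0]) stool();
translate([-595, 129, 0]) stool();
translate([2001, 129, 0]) stool();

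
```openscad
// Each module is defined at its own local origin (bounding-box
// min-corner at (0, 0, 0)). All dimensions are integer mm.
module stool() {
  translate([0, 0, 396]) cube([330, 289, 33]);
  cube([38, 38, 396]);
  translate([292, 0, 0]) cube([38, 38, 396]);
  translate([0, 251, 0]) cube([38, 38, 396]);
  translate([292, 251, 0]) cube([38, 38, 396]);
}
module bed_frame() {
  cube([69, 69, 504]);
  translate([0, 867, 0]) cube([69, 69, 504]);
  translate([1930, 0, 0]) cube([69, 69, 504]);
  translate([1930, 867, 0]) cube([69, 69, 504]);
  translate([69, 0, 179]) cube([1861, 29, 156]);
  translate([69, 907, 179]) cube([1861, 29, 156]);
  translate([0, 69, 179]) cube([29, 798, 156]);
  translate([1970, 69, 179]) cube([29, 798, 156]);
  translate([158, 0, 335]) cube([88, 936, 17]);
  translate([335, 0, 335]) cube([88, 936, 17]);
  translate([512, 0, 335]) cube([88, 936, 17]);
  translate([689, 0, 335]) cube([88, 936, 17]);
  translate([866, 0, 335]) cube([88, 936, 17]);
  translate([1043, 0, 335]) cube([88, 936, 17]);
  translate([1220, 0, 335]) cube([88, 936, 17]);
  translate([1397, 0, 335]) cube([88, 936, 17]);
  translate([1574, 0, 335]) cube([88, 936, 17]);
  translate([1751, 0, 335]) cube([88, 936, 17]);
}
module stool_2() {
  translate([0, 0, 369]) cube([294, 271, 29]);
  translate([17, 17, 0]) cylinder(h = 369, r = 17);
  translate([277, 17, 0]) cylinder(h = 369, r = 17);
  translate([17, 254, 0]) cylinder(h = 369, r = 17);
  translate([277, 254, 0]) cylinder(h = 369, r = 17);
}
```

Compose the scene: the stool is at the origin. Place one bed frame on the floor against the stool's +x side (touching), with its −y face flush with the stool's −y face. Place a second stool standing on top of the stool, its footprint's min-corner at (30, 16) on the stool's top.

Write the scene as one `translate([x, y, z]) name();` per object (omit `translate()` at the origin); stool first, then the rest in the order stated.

stool();
translate([330, 0, 0]) bed_frame();
translate([30, 16, 429]) stool_2();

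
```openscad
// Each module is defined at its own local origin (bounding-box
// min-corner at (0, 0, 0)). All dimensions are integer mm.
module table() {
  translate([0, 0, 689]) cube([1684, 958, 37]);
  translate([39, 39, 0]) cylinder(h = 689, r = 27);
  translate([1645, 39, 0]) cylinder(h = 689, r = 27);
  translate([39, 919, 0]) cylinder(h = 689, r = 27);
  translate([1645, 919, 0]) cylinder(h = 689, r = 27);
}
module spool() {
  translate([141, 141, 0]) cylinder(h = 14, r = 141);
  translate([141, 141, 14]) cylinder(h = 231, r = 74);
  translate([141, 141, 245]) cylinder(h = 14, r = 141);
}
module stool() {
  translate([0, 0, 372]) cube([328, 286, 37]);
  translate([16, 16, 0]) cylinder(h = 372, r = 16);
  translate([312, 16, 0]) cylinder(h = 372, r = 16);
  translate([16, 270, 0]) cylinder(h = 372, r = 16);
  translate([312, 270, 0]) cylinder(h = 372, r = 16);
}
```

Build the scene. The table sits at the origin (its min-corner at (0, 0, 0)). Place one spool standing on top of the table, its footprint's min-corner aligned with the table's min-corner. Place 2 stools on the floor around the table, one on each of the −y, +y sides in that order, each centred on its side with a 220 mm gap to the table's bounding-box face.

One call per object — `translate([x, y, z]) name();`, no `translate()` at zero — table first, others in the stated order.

table();
translate([0, 0, 726]) spool();
translate([678, -506, 0]) stool();
translate([678, 1178, 0]) stool();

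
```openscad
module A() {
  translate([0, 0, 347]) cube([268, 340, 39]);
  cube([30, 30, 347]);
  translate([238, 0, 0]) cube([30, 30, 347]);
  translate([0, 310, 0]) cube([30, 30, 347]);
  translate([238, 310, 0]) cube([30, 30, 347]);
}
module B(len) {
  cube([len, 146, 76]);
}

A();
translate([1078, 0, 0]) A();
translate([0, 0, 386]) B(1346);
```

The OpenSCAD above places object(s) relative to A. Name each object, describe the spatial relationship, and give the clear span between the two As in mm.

Second stool starts at x = 1078; first ends at x = 268; clear span = 1078 − 268 = 810 mm.

A is a stool. B is a beam. A beam spans the tops of two stools. The clear span between the two stools is 810 mm.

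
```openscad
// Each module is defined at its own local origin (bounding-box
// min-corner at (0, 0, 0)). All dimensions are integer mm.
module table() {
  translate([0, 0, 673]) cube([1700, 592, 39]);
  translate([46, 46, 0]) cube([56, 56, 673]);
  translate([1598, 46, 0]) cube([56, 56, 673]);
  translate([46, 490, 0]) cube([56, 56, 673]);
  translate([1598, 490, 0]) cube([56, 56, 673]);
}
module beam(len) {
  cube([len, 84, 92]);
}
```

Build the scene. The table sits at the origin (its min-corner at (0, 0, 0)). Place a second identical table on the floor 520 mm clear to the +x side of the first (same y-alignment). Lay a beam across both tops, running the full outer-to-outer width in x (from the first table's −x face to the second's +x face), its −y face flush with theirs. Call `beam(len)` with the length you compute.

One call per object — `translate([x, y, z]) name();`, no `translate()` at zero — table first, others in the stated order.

table();
translate([2220, 0, 0]) table();
translate([0, 0, 712]) beam(3920);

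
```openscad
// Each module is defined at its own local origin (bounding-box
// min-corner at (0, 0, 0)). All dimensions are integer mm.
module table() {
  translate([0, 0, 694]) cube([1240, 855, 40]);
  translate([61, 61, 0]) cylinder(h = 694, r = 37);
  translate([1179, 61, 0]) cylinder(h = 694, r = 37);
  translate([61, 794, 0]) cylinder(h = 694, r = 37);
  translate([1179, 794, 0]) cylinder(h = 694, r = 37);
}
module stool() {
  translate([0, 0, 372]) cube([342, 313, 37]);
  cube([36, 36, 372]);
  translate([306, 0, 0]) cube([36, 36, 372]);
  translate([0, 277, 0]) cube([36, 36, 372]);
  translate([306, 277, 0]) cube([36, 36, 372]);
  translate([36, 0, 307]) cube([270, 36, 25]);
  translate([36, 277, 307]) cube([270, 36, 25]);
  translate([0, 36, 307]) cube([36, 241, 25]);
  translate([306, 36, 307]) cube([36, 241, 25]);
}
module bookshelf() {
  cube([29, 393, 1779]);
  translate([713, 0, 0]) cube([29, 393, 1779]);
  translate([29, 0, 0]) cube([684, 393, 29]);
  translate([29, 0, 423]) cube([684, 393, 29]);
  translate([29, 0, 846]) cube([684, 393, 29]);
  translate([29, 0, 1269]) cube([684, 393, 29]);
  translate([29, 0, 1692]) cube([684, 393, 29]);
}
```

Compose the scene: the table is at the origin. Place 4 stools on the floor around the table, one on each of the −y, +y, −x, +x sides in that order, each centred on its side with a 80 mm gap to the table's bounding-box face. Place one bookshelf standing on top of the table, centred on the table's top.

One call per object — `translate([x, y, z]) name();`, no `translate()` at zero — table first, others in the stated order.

table();
translate([449, -393, 0]) stool();
translate([449, 935, 0]) stool();
translate([-422, 271, 0]) stool();
translate([1320, 271, 0]) stool();
translate([249, 231, 734]) bookshelf();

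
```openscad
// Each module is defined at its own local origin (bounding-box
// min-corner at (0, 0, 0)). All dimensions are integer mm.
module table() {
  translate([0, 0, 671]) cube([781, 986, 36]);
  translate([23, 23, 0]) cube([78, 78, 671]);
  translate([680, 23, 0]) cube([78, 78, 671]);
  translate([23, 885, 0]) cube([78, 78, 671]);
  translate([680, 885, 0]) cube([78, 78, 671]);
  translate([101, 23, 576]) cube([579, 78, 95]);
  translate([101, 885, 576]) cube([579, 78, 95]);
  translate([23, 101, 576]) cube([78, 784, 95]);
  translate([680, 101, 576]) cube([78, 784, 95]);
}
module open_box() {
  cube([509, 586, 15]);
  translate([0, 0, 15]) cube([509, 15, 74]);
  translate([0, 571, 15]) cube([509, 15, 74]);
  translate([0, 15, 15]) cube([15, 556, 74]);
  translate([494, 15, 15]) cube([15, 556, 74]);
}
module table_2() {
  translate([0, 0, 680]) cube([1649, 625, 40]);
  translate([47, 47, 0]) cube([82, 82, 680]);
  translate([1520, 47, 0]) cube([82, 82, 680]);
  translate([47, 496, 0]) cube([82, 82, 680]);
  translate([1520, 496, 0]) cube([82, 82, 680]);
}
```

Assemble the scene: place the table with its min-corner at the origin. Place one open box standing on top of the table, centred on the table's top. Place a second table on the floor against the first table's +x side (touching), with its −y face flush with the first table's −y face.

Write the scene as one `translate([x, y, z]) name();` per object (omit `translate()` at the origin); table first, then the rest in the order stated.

table();
translate([136, 200, 707]) open_box();
translate([781, 0, 0]) table_2();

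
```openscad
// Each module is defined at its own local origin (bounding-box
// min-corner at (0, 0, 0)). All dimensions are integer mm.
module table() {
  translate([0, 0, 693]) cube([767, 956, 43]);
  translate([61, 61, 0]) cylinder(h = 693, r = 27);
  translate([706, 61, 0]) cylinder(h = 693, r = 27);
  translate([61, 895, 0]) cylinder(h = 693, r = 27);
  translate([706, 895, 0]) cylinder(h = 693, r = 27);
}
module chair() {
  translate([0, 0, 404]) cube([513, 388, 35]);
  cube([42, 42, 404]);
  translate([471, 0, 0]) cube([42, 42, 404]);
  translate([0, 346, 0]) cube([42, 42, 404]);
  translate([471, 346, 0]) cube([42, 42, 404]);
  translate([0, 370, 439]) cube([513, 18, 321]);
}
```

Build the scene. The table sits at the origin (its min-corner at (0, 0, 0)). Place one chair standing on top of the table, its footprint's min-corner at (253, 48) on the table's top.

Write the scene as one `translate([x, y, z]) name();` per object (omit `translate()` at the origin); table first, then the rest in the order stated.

table();
translate([253, 48, 736]) chair();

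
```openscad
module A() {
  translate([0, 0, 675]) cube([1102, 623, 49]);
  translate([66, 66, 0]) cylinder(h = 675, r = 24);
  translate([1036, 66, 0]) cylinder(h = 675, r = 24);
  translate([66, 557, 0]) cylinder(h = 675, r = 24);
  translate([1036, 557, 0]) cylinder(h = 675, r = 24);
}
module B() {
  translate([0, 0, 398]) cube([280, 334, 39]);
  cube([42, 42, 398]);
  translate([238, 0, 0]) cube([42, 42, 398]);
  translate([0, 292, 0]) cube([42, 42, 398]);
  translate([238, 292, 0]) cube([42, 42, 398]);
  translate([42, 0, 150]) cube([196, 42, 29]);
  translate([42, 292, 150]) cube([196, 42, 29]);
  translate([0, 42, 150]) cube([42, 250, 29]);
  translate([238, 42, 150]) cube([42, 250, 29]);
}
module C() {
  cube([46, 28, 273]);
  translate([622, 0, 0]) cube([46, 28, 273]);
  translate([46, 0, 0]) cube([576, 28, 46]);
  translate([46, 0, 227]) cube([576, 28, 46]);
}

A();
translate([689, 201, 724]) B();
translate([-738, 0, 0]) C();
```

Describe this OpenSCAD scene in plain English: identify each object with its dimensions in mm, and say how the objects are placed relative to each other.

A is a table with a 1102×623 mm rectangular top, 49 mm thick, top surface at z = 724 mm, supported by four round legs of 48 mm diameter, each leg's bounding box inset 42 mm from the nearest pair of top edges, running from the floor.

B is a four-legged stool. The seat is 280×334 mm, 39 mm thick, top at z = 437 mm. It stands on four square legs, each 42×42 mm in cross-section, from z = 0 to the seat underside, each flush with a corner of the seat. Four stretchers, 42 mm wide and 29 mm tall, connect adjacent legs with their undersides at z = 150 mm, each running between the inner faces of the legs it joins and aligned with the legs' outer faces on the other axis.

C is a picture frame with a 576×181 mm rectangular opening (x by z) and a uniform 46 mm border on every side. Frame depth is 28 mm along y. It is built from two vertical stiles running the full outside height and two horizontal rails spanning the gap between the stiles.

The stool is on top of the table. The picture frame is on the floor beside the table on its −x side.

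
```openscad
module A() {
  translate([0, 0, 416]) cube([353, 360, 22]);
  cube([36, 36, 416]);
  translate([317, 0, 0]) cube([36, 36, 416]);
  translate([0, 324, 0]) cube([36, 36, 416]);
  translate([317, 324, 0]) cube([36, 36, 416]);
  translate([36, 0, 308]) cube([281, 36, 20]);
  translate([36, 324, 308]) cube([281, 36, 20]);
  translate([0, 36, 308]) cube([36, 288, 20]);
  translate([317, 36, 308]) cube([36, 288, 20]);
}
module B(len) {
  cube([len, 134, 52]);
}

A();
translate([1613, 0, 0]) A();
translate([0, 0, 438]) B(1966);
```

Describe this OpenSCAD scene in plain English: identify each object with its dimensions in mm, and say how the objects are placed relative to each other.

A is a simple wooden stool: a rectangular seat 353 mm (x) by 360 mm (y), 22 mm thick, top face at z = 438 mm, on four square legs, each 36×36 mm in cross-section. The legs rest on z = 0, each flush with a corner of the seat. Four stretchers, 36 mm wide and 20 mm tall, connect adjacent legs with their undersides at z = 308 mm, each running between the inner faces of the legs it joins and aligned with the legs' outer faces on the other axis.

B is a rectangular beam 1966 mm long (x), 134 mm deep (y), 52 mm thick (z).

The beam spans the tops of two stools placed 1260 mm apart, resting at z = 438 mm.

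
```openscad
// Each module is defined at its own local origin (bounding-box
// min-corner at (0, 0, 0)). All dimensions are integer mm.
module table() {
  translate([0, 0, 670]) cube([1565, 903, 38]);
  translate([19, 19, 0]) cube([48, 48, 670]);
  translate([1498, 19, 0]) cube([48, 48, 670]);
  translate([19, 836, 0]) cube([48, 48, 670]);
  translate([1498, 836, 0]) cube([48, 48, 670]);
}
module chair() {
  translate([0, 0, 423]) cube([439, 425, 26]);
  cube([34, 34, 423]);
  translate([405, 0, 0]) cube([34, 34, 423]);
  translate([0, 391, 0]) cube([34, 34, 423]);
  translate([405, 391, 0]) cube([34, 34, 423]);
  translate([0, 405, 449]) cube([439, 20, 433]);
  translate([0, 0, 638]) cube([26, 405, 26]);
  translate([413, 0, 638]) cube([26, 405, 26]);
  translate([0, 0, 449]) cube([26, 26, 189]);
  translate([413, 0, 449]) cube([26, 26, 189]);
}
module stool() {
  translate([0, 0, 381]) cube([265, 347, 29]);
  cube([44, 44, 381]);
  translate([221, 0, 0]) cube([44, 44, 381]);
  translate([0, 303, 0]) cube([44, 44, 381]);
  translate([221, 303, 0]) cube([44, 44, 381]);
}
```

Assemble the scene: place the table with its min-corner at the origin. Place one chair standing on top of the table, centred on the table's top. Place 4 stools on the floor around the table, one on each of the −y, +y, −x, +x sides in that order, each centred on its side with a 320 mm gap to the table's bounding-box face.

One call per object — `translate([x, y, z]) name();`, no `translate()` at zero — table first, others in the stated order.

table();
translate([563, 239, 708]) chair();
translate([650, -667, 0]) stool();
translate([650, 1223, 0]) stool();
translate([-585, 278, 0]) stool();
translate([1885, 278, 0]) stool();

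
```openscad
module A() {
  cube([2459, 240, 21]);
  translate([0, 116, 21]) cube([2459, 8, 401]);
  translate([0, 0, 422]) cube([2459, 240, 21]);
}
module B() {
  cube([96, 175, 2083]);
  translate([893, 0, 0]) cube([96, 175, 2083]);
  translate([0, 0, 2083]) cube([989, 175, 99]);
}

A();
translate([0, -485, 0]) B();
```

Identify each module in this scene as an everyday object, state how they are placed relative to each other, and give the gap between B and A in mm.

The door frame's nearest face is 310 mm from the I-beam's −y face.

A is an I-beam. B is a door frame. The door frame is on the floor beside the I-beam on its −y side. The gap between the door frame and the I-beam is 310 mm.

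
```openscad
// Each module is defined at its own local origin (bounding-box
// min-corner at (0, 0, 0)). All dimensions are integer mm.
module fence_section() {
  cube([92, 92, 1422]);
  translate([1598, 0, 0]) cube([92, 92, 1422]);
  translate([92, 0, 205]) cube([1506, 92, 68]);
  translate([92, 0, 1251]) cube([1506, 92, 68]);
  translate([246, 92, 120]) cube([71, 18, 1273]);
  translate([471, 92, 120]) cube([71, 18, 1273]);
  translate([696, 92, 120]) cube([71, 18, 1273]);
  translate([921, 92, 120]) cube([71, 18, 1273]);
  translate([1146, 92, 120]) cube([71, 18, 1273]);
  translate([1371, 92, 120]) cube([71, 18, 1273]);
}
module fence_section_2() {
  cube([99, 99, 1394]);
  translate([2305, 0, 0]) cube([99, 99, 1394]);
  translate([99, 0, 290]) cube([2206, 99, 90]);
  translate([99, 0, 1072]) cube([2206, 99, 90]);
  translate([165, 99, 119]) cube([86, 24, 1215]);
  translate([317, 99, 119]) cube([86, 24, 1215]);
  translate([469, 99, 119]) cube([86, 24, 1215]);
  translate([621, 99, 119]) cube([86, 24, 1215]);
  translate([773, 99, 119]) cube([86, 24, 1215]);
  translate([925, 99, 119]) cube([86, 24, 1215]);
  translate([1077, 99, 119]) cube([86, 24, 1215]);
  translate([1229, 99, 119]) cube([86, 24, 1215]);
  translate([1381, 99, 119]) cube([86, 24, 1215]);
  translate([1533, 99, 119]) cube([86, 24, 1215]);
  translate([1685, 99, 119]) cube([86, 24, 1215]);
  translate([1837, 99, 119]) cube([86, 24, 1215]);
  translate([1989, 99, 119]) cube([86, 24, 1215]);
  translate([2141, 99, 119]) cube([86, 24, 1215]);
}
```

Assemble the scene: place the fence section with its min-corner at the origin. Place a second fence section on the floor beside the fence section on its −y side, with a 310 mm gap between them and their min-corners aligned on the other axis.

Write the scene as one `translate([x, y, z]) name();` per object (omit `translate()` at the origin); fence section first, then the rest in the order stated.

fence_section();
translate([0, -433, 0]) fence_section_2();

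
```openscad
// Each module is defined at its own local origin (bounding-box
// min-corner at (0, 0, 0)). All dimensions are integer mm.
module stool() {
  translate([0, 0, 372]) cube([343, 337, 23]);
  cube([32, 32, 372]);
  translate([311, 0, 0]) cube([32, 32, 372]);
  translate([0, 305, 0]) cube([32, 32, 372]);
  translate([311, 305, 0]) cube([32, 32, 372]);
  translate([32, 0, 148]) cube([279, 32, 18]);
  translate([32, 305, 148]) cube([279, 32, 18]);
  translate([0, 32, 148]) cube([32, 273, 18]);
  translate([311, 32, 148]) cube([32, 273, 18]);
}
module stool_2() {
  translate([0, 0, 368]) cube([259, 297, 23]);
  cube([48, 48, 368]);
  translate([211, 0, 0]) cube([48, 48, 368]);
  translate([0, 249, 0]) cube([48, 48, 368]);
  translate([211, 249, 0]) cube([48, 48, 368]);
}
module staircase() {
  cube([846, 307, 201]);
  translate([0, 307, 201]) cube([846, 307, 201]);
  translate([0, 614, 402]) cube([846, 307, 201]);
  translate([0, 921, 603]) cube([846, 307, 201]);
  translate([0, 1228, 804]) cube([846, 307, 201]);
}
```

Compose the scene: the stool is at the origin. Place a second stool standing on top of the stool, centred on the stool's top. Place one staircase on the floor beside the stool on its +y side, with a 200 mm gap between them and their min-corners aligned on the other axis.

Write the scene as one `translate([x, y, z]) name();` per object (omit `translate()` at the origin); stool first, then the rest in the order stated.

stool();
translate([42, 20, 395]) stool_2();
translate([0, 537, 0]) staircase();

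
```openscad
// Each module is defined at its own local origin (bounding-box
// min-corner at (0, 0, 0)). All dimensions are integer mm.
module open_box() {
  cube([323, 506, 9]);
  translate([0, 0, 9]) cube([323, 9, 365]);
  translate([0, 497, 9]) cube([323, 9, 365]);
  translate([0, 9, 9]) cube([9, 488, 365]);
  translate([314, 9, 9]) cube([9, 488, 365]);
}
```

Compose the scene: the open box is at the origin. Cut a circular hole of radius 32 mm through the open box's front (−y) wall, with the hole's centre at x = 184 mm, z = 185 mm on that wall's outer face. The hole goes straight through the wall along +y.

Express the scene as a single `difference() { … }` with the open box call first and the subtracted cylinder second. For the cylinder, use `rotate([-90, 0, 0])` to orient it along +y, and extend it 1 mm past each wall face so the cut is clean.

difference() {
  open_box();
  translate([184, -1, 185]) rotate([-90, 0, 0]) cylinder(h = 11, r = 32);
}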